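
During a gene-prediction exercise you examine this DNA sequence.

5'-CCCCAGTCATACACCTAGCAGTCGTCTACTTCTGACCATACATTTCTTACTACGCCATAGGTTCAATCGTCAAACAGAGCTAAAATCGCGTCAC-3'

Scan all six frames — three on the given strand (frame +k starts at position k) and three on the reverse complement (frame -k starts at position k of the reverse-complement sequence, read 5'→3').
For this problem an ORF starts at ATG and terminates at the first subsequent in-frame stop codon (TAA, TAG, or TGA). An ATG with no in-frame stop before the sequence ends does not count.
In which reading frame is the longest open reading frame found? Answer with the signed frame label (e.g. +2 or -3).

-2

Reverse complement (5'→3'): GTGACGCGATTTTAGCTCTGTTTGACGATTGAACCTATGGCGTAGTAAGAAATGTATGGTCAGAAGTAGACGACTGCTAGGTGTATGACTGGGG
Frame +1: CCC CAG TCA TAC ACC TAG CAG TCG TCT ACT TCT GAC CAT ACA TTT CTT ACT ACG CCA TAG GTT CAA TCG TCA AAC AGA GCT AAA ATC GCG TCA — no ATG→stop ORF.
Frame +2: CCC AGT CAT ACA CCT AGC AGT CGT CTA CTT CTG ACC ATA CAT TTC TTA CTA CGC CAT AGG TTC AAT CGT CAA ACA GAG CTA AAA TCG CGT CAC — no ATG→stop ORF.
Frame +3: CCA GTC ATA CAC CTA GCA GTC GTC TAC TTC TGA CCA TAC ATT TCT TAC TAC GCC ATA GGT TCA ATC GTC AAA CAG AGC TAA AAT CGC GTC — no ATG→stop ORF.
Frame -1: GTG ACG CGA TTT TAG CTC TGT TTG ACG ATT GAA CCT ATG GCG TAG TAA GAA ATG TAT GGT CAG AAG TAG ACG ACT GCT AGG TGT ATG ACT GGG — ATG at 37, stop TAG at 43 → 9 nt; ATG at 52, stop TAG at 67 → 18 nt.
Frame -2: TGA CGC GAT TTT AGC TCT GTT TGA CGA TTG AAC CTA TGG CGT AGT AAG AAA TGT ATG GTC AGA AGT AGA CGA CTG CTA GGT GTA TGA CTG GGG — ATG at 56, stop TGA at 86 → 33 nt.
Frame -3: GAC GCG ATT TTA GCT CTG TTT GAC GAT TGA ACC TAT GGC GTA GTA AGA AAT GTA TGG TCA GAA GTA GAC GAC TGC TAG GTG TAT GAC TGG — no ATG→stop ORF.
Longest ORF is 33 nt in frame -2 (positions 56–88).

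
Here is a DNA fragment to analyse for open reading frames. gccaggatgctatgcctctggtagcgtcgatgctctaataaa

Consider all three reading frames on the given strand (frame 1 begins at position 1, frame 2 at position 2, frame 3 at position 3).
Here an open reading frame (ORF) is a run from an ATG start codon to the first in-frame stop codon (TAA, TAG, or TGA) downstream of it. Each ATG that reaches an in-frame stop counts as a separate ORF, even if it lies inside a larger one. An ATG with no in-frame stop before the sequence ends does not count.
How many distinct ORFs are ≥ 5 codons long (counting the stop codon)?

Frame 1: GCC AGG ATG CTA TGC CTC TGG TAG CGT CGA TGC TCT AAT AAA — ATG at 7, stop TAG at 22 → 18 nt.
Frame 2: CCA GGA TGC TAT GCC TCT GGT AGC GTC GAT GCT CTA ATA — no ATG→stop ORF.
Frame 3: CAG GAT GCT ATG CCT CTG GTA GCG TCG ATG CTC TAA TAA — ATG at 12, stop TAA at 36 → 27 nt; ATG at 30, stop TAA at 36 → 9 nt.
ORFs ≥ 5 codons: frame 1 7–24 (6 codons), frame 3 12–38 (9 codons). Count = 2.

2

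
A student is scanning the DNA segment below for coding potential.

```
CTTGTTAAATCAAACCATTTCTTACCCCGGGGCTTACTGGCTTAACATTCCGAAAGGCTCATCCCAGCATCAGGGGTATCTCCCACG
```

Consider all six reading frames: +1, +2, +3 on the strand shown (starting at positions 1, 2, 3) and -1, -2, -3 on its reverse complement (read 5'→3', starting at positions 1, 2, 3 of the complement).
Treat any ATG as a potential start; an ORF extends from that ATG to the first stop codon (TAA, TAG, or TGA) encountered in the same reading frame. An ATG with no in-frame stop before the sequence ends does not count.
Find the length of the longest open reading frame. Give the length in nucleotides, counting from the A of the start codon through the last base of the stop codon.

21

Reverse complement (5'→3'): CGTGGGAGATACCCCTGATGCTGGGATGAGCCTTTCGGAATGTTAAGCCAGTAAGCCCCGGGGTAAGAAATGGTTTGATTTAACAAG
Frame +1: CTT GTT AAA TCA AAC CAT TTC TTA CCC CGG GGC TTA CTG GCT TAA CAT TCC GAA AGG CTC ATC CCA GCA TCA GGG GTA TCT CCC ACG — no ATG→stop ORF.
Frame +2: TTG TTA AAT CAA ACC ATT TCT TAC CCC GGG GCT TAC TGG CTT AAC ATT CCG AAA GGC TCA TCC CAG CAT CAG GGG TAT CTC CCA — no ATG→stop ORF.
Frame +3: TGT TAA ATC AAA CCA TTT CTT ACC CCG GGG CTT ACT GGC TTA ACA TTC CGA AAG GCT CAT CCC AGC ATC AGG GGT ATC TCC CAC — no ATG→stop ORF.
Frame -1: CGT GGG AGA TAC CCC TGA TGC TGG GAT GAG CCT TTC GGA ATG TTA AGC CAG TAA GCC CCG GGG TAA GAA ATG GTT TGA TTT AAC AAG — ATG at 40, stop TAA at 52 → 15 nt; ATG at 70, stop TGA at 76 → 9 nt.
Frame -2: GTG GGA GAT ACC CCT GAT GCT GGG ATG AGC CTT TCG GAA TGT TAA GCC AGT AAG CCC CGG GGT AAG AAA TGG TTT GAT TTA ACA — ATG at 26, stop TAA at 44 → 21 nt.
Frame -3: TGG GAG ATA CCC CTG ATG CTG GGA TGA GCC TTT CGG AAT GTT AAG CCA GTA AGC CCC GGG GTA AGA AAT GGT TTG ATT TAA CAA — ATG at 18, stop TGA at 27 → 12 nt.
Longest: frame -2, positions 26–46, 21 nt = 7 codons = 6 aa. → 21 nucleotides.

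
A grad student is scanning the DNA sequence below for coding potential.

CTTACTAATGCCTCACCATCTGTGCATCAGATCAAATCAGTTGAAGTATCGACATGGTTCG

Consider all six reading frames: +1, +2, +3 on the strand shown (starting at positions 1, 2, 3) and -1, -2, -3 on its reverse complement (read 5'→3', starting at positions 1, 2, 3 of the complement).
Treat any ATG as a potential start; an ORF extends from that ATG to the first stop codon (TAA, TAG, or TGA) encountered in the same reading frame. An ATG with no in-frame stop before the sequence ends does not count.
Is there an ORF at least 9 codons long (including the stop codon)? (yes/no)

Reverse complement (5'→3'): CGAACCATGTCGATACTTCAACTGATTTGATCTGATGCACAGATGGTGAGGCATTAGTAAG
Frame +1: CTT ACT AAT GCC TCA CCA TCT GTG CAT CAG ATC AAA TCA GTT GAA GTA TCG ACA TGG TTC — no ATG→stop ORF.
Frame +2: TTA CTA ATG CCT CAC CAT CTG TGC ATC AGA TCA AAT CAG TTG AAG TAT CGA CAT GGT TCG — no ATG→stop ORF.
Frame +3: TAC TAA TGC CTC ACC ATC TGT GCA TCA GAT CAA ATC AGT TGA AGT ATC GAC ATG GTT — no ATG→stop ORF.
Frame -1: CGA ACC ATG TCG ATA CTT CAA CTG ATT TGA TCT GAT GCA CAG ATG GTG AGG CAT TAG TAA — ATG at 7, stop TGA at 28 → 24 nt; ATG at 43, stop TAG at 55 → 15 nt.
Frame -2: GAA CCA TGT CGA TAC TTC AAC TGA TTT GAT CTG ATG CAC AGA TGG TGA GGC ATT AGT AAG — ATG at 35, stop TGA at 47 → 15 nt.
Frame -3: AAC CAT GTC GAT ACT TCA ACT GAT TTG ATC TGA TGC ACA GAT GGT GAG GCA TTA GTA — no ATG→stop ORF.
Largest ORF found is 8 codons < 9, so no.

no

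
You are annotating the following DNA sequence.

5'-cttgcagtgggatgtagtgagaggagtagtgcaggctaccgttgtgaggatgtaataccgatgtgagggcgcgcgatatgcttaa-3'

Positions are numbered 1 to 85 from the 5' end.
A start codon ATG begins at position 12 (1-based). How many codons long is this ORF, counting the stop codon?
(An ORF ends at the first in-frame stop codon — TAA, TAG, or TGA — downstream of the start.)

Codons from position 12: ATG (12–14), TAG (15–17).
TAG is the first in-frame stop; that's 2 codons including the stop.

2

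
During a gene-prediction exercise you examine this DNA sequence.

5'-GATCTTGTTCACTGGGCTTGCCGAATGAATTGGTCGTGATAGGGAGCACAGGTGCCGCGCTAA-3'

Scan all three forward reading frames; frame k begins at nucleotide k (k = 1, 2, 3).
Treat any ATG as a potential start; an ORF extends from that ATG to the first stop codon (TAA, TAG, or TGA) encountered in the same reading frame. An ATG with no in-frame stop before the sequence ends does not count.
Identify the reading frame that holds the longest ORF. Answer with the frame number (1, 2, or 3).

Frame 1: GAT CTT GTT CAC TGG GCT TGC CGA ATG AAT TGG TCG TGA TAG GGA GCA CAG GTG CCG CGC TAA — ATG at 25, stop TGA at 37 → 15 nt.
Frame 2: ATC TTG TTC ACT GGG CTT GCC GAA TGA ATT GGT CGT GAT AGG GAG CAC AGG TGC CGC GCT — no ATG→stop ORF.
Frame 3: TCT TGT TCA CTG GGC TTG CCG AAT GAA TTG GTC GTG ATA GGG AGC ACA GGT GCC GCG CTA — no ATG→stop ORF.
Longest ORF is 15 nt in frame 1 (positions 25–39).

1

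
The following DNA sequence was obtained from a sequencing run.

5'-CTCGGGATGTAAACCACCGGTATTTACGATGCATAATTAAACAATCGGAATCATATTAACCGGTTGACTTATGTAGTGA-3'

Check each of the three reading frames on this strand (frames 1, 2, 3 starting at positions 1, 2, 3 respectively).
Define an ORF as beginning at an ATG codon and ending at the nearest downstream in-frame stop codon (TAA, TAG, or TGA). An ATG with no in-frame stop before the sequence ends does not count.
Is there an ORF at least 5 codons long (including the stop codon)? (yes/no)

no

Frame 1: CTC GGG ATG TAA ACC ACC GGT ATT TAC GAT GCA TAA TTA AAC AAT CGG AAT CAT ATT AAC CGG TTG ACT TAT GTA GTG — ATG at 7, stop TAA at 10 → 6 nt.
Frame 2: TCG GGA TGT AAA CCA CCG GTA TTT ACG ATG CAT AAT TAA ACA ATC GGA ATC ATA TTA ACC GGT TGA CTT ATG TAG TGA — ATG at 29, stop TAA at 38 → 12 nt; ATG at 71, stop TAG at 74 → 6 nt.
Frame 3: CGG GAT GTA AAC CAC CGG TAT TTA CGA TGC ATA ATT AAA CAA TCG GAA TCA TAT TAA CCG GTT GAC TTA TGT AGT — no ATG→stop ORF.
Largest ORF found is 4 codons < 5, so no.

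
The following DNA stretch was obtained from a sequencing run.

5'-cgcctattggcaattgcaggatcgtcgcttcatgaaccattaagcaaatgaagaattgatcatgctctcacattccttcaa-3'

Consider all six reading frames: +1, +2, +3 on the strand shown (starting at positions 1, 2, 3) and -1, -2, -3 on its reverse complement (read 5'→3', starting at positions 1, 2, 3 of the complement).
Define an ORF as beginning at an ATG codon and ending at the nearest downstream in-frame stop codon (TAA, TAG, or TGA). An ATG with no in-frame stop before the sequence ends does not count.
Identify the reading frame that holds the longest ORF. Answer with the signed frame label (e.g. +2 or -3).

-1

Reverse complement (5'→3'): TTGAAGGAATGTGAGAGCATGATCAATTCTTCATTTGCTTAATGGTTCATGAAGCGACGATCCTGCAATTGCCAATAGGCG
Frame +1: CGC CTA TTG GCA ATT GCA GGA TCG TCG CTT CAT GAA CCA TTA AGC AAA TGA AGA ATT GAT CAT GCT CTC ACA TTC CTT CAA — no ATG→stop ORF.
Frame +2: GCC TAT TGG CAA TTG CAG GAT CGT CGC TTC ATG AAC CAT TAA GCA AAT GAA GAA TTG ATC ATG CTC TCA CAT TCC TTC — ATG at 32, stop TAA at 41 → 12 nt.
Frame +3: CCT ATT GGC AAT TGC AGG ATC GTC GCT TCA TGA ACC ATT AAG CAA ATG AAG AAT TGA TCA TGC TCT CAC ATT CCT TCA — ATG at 48, stop TGA at 57 → 12 nt.
Frame -1: TTG AAG GAA TGT GAG AGC ATG ATC AAT TCT TCA TTT GCT TAA TGG TTC ATG AAG CGA CGA TCC TGC AAT TGC CAA TAG GCG — ATG at 19, stop TAA at 40 → 24 nt; ATG at 49, stop TAG at 76 → 30 nt.
Frame -2: TGA AGG AAT GTG AGA GCA TGA TCA ATT CTT CAT TTG CTT AAT GGT TCA TGA AGC GAC GAT CCT GCA ATT GCC AAT AGG — no ATG→stop ORF.
Frame -3: GAA GGA ATG TGA GAG CAT GAT CAA TTC TTC ATT TGC TTA ATG GTT CAT GAA GCG ACG ATC CTG CAA TTG CCA ATA GGC — ATG at 9, stop TGA at 12 → 6 nt.
Longest ORF is 30 nt in frame -1 (positions 49–78).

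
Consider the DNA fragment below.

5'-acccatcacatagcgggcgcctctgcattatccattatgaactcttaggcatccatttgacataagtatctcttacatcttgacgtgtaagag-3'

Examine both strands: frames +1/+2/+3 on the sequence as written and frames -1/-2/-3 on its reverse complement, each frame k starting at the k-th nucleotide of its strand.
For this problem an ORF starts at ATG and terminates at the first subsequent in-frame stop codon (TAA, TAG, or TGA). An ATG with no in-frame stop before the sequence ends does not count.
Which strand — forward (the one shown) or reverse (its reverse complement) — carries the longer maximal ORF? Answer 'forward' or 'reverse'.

Reverse complement (5'→3'): CTCTTACACGTCAAGATGTAAGAGATACTTATGTCAAATGGATGCCTAAGAGTTCATAATGGATAATGCAGAGGCGCCCGCTATGTGATGGGT
Frame +1: ACC CAT CAC ATA GCG GGC GCC TCT GCA TTA TCC ATT ATG AAC TCT TAG GCA TCC ATT TGA CAT AAG TAT CTC TTA CAT CTT GAC GTG TAA GAG — ATG at 37, stop TAG at 46 → 12 nt.
Frame +2: CCC ATC ACA TAG CGG GCG CCT CTG CAT TAT CCA TTA TGA ACT CTT AGG CAT CCA TTT GAC ATA AGT ATC TCT TAC ATC TTG ACG TGT AAG — no ATG→stop ORF.
Frame +3: CCA TCA CAT AGC GGG CGC CTC TGC ATT ATC CAT TAT GAA CTC TTA GGC ATC CAT TTG ACA TAA GTA TCT CTT ACA TCT TGA CGT GTA AGA — no ATG→stop ORF.
Frame -1: CTC TTA CAC GTC AAG ATG TAA GAG ATA CTT ATG TCA AAT GGA TGC CTA AGA GTT CAT AAT GGA TAA TGC AGA GGC GCC CGC TAT GTG ATG GGT — ATG at 16, stop TAA at 19 → 6 nt; ATG at 31, stop TAA at 64 → 36 nt.
Frame -2: TCT TAC ACG TCA AGA TGT AAG AGA TAC TTA TGT CAA ATG GAT GCC TAA GAG TTC ATA ATG GAT AAT GCA GAG GCG CCC GCT ATG TGA TGG — ATG at 38, stop TAA at 47 → 12 nt; ATG at 59, stop TGA at 86 → 30 nt; ATG at 83, stop TGA at 86 → 6 nt.
Frame -3: CTT ACA CGT CAA GAT GTA AGA GAT ACT TAT GTC AAA TGG ATG CCT AAG AGT TCA TAA TGG ATA ATG CAG AGG CGC CCG CTA TGT GAT GGG — ATG at 42, stop TAA at 57 → 18 nt.
Forward-strand max 12 nt; reverse-strand max 36 nt. The reverse strand has the longer ORF.

reverse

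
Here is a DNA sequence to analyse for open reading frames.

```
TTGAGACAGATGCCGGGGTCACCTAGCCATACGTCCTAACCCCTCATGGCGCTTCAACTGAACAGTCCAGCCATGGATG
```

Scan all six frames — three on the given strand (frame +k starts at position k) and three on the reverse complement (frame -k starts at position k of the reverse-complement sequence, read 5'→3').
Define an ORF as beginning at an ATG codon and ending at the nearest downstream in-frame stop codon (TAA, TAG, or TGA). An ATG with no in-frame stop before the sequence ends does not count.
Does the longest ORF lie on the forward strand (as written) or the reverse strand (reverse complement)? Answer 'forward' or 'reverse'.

Reverse complement (5'→3'): CATCCATGGCTGGACTGTTCAGTTGAAGCGCCATGAGGGGTTAGGACGTATGGCTAGGTGACCCCGGCATCTGTCTCAA
Frame +1: TTG AGA CAG ATG CCG GGG TCA CCT AGC CAT ACG TCC TAA CCC CTC ATG GCG CTT CAA CTG AAC AGT CCA GCC ATG GAT — ATG at 10, stop TAA at 37 → 30 nt.
Frame +2: TGA GAC AGA TGC CGG GGT CAC CTA GCC ATA CGT CCT AAC CCC TCA TGG CGC TTC AAC TGA ACA GTC CAG CCA TGG ATG — no ATG→stop ORF.
Frame +3: GAG ACA GAT GCC GGG GTC ACC TAG CCA TAC GTC CTA ACC CCT CAT GGC GCT TCA ACT GAA CAG TCC AGC CAT GGA — no ATG→stop ORF.
Frame -1: CAT CCA TGG CTG GAC TGT TCA GTT GAA GCG CCA TGA GGG GTT AGG ACG TAT GGC TAG GTG ACC CCG GCA TCT GTC TCA — no ATG→stop ORF.
Frame -2: ATC CAT GGC TGG ACT GTT CAG TTG AAG CGC CAT GAG GGG TTA GGA CGT ATG GCT AGG TGA CCC CGG CAT CTG TCT CAA — ATG at 50, stop TGA at 59 → 12 nt.
Frame -3: TCC ATG GCT GGA CTG TTC AGT TGA AGC GCC ATG AGG GGT TAG GAC GTA TGG CTA GGT GAC CCC GGC ATC TGT CTC — ATG at 6, stop TGA at 24 → 21 nt; ATG at 33, stop TAG at 42 → 12 nt.
Forward-strand max 30 nt; reverse-strand max 21 nt. The forward strand has the longer ORF.

forward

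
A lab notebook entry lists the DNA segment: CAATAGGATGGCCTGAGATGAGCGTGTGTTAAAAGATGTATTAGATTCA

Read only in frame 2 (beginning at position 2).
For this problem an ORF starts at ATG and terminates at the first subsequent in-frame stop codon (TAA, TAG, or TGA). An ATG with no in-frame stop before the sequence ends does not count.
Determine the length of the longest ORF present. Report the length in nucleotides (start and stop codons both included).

9

Frame 2: AAT AGG ATG GCC TGA GAT GAG CGT GTG TTA AAA GAT GTA TTA GAT TCA — ATG at 8, stop TGA at 14 → 9 nt.
Longest: frame 2, positions 8–16, 9 nt = 3 codons = 2 aa. → 9 nucleotides.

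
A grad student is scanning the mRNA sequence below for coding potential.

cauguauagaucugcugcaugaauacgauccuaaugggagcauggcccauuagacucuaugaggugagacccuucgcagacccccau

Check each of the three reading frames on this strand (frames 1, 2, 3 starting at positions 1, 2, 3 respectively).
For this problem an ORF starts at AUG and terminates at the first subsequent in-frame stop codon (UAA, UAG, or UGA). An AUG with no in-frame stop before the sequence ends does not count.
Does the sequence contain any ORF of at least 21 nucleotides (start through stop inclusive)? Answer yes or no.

Frame 1: CAU GUA UAG AUC UGC UGC AUG AAU ACG AUC CUA AUG GGA GCA UGG CCC AUU AGA CUC UAU GAG GUG AGA CCC UUC GCA GAC CCC CAU — no AUG→stop ORF.
Frame 2: AUG UAU AGA UCU GCU GCA UGA AUA CGA UCC UAA UGG GAG CAU GGC CCA UUA GAC UCU AUG AGG UGA GAC CCU UCG CAG ACC CCC — AUG at 2, stop UGA at 20 → 21 nt; AUG at 59, stop UGA at 65 → 9 nt.
Frame 3: UGU AUA GAU CUG CUG CAU GAA UAC GAU CCU AAU GGG AGC AUG GCC CAU UAG ACU CUA UGA GGU GAG ACC CUU CGC AGA CCC CCA — AUG at 42, stop UAG at 51 → 12 nt.
Frame 2 has an ORF of 21 nucleotides (positions 2–22) ≥ 21, so yes.

yes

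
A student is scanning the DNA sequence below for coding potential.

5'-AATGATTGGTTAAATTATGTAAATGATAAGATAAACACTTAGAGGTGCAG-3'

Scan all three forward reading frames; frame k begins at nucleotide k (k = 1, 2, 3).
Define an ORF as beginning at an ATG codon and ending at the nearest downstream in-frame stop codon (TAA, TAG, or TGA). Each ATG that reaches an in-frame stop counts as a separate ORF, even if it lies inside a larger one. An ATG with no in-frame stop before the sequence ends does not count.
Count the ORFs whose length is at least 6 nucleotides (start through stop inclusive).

Frame 1: AAT GAT TGG TTA AAT TAT GTA AAT GAT AAG ATA AAC ACT TAG AGG TGC — no ATG→stop ORF.
Frame 2: ATG ATT GGT TAA ATT ATG TAA ATG ATA AGA TAA ACA CTT AGA GGT GCA — ATG at 2, stop TAA at 11 → 12 nt; ATG at 17, stop TAA at 20 → 6 nt; ATG at 23, stop TAA at 32 → 12 nt.
Frame 3: TGA TTG GTT AAA TTA TGT AAA TGA TAA GAT AAA CAC TTA GAG GTG CAG — no ATG→stop ORF.
ORFs ≥ 6 nucleotides: frame 2 2–13 (12 nucleotides), frame 2 17–22 (6 nucleotides), frame 2 23–34 (12 nucleotides). Count = 3.

3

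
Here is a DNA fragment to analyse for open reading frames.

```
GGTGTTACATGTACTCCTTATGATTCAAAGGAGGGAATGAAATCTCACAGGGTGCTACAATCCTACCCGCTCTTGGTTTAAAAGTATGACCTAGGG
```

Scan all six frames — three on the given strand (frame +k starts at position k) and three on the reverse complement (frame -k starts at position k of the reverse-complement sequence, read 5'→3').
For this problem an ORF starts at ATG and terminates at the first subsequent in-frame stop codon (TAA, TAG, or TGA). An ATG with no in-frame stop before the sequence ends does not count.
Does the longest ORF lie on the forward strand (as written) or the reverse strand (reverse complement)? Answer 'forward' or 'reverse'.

Reverse complement (5'→3'): CCCTAGGTCATACTTTTAAACCAAGAGCGGGTAGGATTGTAGCACCCTGTGAGATTTCATTCCCTCCTTTGAATCATAAGGAGTACATGTAACACC
Frame +1: GGT GTT ACA TGT ACT CCT TAT GAT TCA AAG GAG GGA ATG AAA TCT CAC AGG GTG CTA CAA TCC TAC CCG CTC TTG GTT TAA AAG TAT GAC CTA GGG — ATG at 37, stop TAA at 79 → 45 nt.
Frame +2: GTG TTA CAT GTA CTC CTT ATG ATT CAA AGG AGG GAA TGA AAT CTC ACA GGG TGC TAC AAT CCT ACC CGC TCT TGG TTT AAA AGT ATG ACC TAG — ATG at 20, stop TGA at 38 → 21 nt; ATG at 86, stop TAG at 92 → 9 nt.
Frame +3: TGT TAC ATG TAC TCC TTA TGA TTC AAA GGA GGG AAT GAA ATC TCA CAG GGT GCT ACA ATC CTA CCC GCT CTT GGT TTA AAA GTA TGA CCT AGG — ATG at 9, stop TGA at 21 → 15 nt.
Frame -1: CCC TAG GTC ATA CTT TTA AAC CAA GAG CGG GTA GGA TTG TAG CAC CCT GTG AGA TTT CAT TCC CTC CTT TGA ATC ATA AGG AGT ACA TGT AAC ACC — no ATG→stop ORF.
Frame -2: CCT AGG TCA TAC TTT TAA ACC AAG AGC GGG TAG GAT TGT AGC ACC CTG TGA GAT TTC ATT CCC TCC TTT GAA TCA TAA GGA GTA CAT GTA ACA — no ATG→stop ORF.
Frame -3: CTA GGT CAT ACT TTT AAA CCA AGA GCG GGT AGG ATT GTA GCA CCC TGT GAG ATT TCA TTC CCT CCT TTG AAT CAT AAG GAG TAC ATG TAA CAC — ATG at 87, stop TAA at 90 → 6 nt.
Forward-strand max 45 nt; reverse-strand max 6 nt. The forward strand has the longer ORF.

forward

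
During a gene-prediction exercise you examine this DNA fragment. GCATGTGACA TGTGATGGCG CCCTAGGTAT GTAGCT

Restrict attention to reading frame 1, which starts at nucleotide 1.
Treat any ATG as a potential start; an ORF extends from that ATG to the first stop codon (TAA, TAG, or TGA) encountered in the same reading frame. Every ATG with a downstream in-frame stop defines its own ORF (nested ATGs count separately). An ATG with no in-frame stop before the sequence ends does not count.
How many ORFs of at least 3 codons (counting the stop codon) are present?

Frame 1: GCA TGT GAC ATG TGA TGG CGC CCT AGG TAT GTA GCT — ATG at 10, stop TGA at 13 → 6 nt.
No ORF reaches 3 codons. Count = 0.

0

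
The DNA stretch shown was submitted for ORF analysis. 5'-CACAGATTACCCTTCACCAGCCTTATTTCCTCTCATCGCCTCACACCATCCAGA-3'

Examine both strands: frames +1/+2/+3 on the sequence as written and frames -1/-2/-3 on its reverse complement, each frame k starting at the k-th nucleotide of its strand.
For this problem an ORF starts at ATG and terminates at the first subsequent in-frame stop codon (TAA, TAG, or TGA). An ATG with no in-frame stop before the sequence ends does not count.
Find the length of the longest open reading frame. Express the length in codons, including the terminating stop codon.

Reverse complement (5'→3'): TCTGGATGGTGTGAGGCGATGAGAGGAAATAAGGCTGGTGAAGGGTAATCTGTG
Frame +1: CAC AGA TTA CCC TTC ACC AGC CTT ATT TCC TCT CAT CGC CTC ACA CCA TCC AGA — no ATG→stop ORF.
Frame +2: ACA GAT TAC CCT TCA CCA GCC TTA TTT CCT CTC ATC GCC TCA CAC CAT CCA — no ATG→stop ORF.
Frame +3: CAG ATT ACC CTT CAC CAG CCT TAT TTC CTC TCA TCG CCT CAC ACC ATC CAG — no ATG→stop ORF.
Frame -1: TCT GGA TGG TGT GAG GCG ATG AGA GGA AAT AAG GCT GGT GAA GGG TAA TCT GTG — ATG at 19, stop TAA at 46 → 30 nt.
Frame -2: CTG GAT GGT GTG AGG CGA TGA GAG GAA ATA AGG CTG GTG AAG GGT AAT CTG — no ATG→stop ORF.
Frame -3: TGG ATG GTG TGA GGC GAT GAG AGG AAA TAA GGC TGG TGA AGG GTA ATC TGT — ATG at 6, stop TGA at 12 → 9 nt.
Longest: frame -1, positions 19–48, 30 nt = 10 codons = 9 aa. → 10 codons.

10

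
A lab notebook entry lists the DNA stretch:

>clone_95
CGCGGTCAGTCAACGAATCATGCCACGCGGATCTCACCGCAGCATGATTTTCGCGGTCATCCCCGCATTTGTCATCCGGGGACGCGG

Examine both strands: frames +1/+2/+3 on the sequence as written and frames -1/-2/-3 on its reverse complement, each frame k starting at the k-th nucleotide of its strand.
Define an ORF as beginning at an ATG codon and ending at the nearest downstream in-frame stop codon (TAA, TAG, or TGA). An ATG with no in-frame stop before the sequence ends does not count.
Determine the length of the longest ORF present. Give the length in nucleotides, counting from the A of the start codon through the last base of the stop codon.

42

Reverse complement (5'→3'): CCGCGTCCCCGGATGACAAATGCGGGGATGACCGCGAAAATCATGCTGCGGTGAGATCCGCGTGGCATGATTCGTTGACTGACCGCG
Frame +1: CGC GGT CAG TCA ACG AAT CAT GCC ACG CGG ATC TCA CCG CAG CAT GAT TTT CGC GGT CAT CCC CGC ATT TGT CAT CCG GGG ACG CGG — no ATG→stop ORF.
Frame +2: GCG GTC AGT CAA CGA ATC ATG CCA CGC GGA TCT CAC CGC AGC ATG ATT TTC GCG GTC ATC CCC GCA TTT GTC ATC CGG GGA CGC — no ATG→stop ORF.
Frame +3: CGG TCA GTC AAC GAA TCA TGC CAC GCG GAT CTC ACC GCA GCA TGA TTT TCG CGG TCA TCC CCG CAT TTG TCA TCC GGG GAC GCG — no ATG→stop ORF.
Frame -1: CCG CGT CCC CGG ATG ACA AAT GCG GGG ATG ACC GCG AAA ATC ATG CTG CGG TGA GAT CCG CGT GGC ATG ATT CGT TGA CTG ACC GCG — ATG at 13, stop TGA at 52 → 42 nt; ATG at 28, stop TGA at 52 → 27 nt; ATG at 43, stop TGA at 52 → 12 nt; ATG at 67, stop TGA at 76 → 12 nt.
Frame -2: CGC GTC CCC GGA TGA CAA ATG CGG GGA TGA CCG CGA AAA TCA TGC TGC GGT GAG ATC CGC GTG GCA TGA TTC GTT GAC TGA CCG — ATG at 20, stop TGA at 29 → 12 nt.
Frame -3: GCG TCC CCG GAT GAC AAA TGC GGG GAT GAC CGC GAA AAT CAT GCT GCG GTG AGA TCC GCG TGG CAT GAT TCG TTG ACT GAC CGC — no ATG→stop ORF.
Longest: frame -1, positions 13–54, 42 nt = 14 codons = 13 aa. → 42 nucleotides.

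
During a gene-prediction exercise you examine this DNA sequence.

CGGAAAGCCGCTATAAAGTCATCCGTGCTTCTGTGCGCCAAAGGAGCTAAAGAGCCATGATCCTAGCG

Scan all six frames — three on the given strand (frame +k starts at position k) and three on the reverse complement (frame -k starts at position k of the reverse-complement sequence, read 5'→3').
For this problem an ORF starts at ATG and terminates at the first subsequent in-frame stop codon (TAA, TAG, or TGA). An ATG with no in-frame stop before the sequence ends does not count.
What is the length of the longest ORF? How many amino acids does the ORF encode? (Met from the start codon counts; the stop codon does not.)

Reverse complement (5'→3'): CGCTAGGATCATGGCTCTTTAGCTCCTTTGGCGCACAGAAGCACGGATGACTTTATAGCGGCTTTCCG
Frame +1: CGG AAA GCC GCT ATA AAG TCA TCC GTG CTT CTG TGC GCC AAA GGA GCT AAA GAG CCA TGA TCC TAG — no ATG→stop ORF.
Frame +2: GGA AAG CCG CTA TAA AGT CAT CCG TGC TTC TGT GCG CCA AAG GAG CTA AAG AGC CAT GAT CCT AGC — no ATG→stop ORF.
Frame +3: GAA AGC CGC TAT AAA GTC ATC CGT GCT TCT GTG CGC CAA AGG AGC TAA AGA GCC ATG ATC CTA GCG — no ATG→stop ORF.
Frame -1: CGC TAG GAT CAT GGC TCT TTA GCT CCT TTG GCG CAC AGA AGC ACG GAT GAC TTT ATA GCG GCT TTC — no ATG→stop ORF.
Frame -2: GCT AGG ATC ATG GCT CTT TAG CTC CTT TGG CGC ACA GAA GCA CGG ATG ACT TTA TAG CGG CTT TCC — ATG at 11, stop TAG at 20 → 12 nt; ATG at 47, stop TAG at 56 → 12 nt.
Frame -3: CTA GGA TCA TGG CTC TTT AGC TCC TTT GGC GCA CAG AAG CAC GGA TGA CTT TAT AGC GGC TTT CCG — no ATG→stop ORF.
Longest: frame -2, positions 11–22, 12 nt = 4 codons = 3 aa. → 3 amino acids.

3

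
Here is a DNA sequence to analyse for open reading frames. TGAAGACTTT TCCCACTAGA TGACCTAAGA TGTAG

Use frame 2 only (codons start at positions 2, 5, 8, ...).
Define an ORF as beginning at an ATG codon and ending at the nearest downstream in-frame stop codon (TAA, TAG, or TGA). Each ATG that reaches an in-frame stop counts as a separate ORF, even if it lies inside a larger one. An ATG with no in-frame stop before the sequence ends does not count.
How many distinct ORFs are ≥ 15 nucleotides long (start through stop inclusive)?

0

Frame 2: GAA GAC TTT TCC CAC TAG ATG ACC TAA GAT GTA — ATG at 20, stop TAA at 26 → 9 nt.
No ORF reaches 15 nucleotides. Count = 0.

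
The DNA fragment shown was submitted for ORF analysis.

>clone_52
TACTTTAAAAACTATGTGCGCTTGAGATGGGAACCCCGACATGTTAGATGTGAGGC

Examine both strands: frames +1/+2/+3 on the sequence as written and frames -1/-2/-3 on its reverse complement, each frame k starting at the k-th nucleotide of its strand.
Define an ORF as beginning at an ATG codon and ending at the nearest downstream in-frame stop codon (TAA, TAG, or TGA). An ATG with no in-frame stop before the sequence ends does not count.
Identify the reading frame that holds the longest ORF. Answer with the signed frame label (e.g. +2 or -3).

+3

Reverse complement (5'→3'): GCCTCACATCTAACATGTCGGGGTTCCCATCTCAAGCGCACATAGTTTTTAAAGTA
Frame +1: TAC TTT AAA AAC TAT GTG CGC TTG AGA TGG GAA CCC CGA CAT GTT AGA TGT GAG — no ATG→stop ORF.
Frame +2: ACT TTA AAA ACT ATG TGC GCT TGA GAT GGG AAC CCC GAC ATG TTA GAT GTG AGG — ATG at 14, stop TGA at 23 → 12 nt.
Frame +3: CTT TAA AAA CTA TGT GCG CTT GAG ATG GGA ACC CCG ACA TGT TAG ATG TGA GGC — ATG at 27, stop TAG at 45 → 21 nt; ATG at 48, stop TGA at 51 → 6 nt.
Frame -1: GCC TCA CAT CTA ACA TGT CGG GGT TCC CAT CTC AAG CGC ACA TAG TTT TTA AAG — no ATG→stop ORF.
Frame -2: CCT CAC ATC TAA CAT GTC GGG GTT CCC ATC TCA AGC GCA CAT AGT TTT TAA AGT — no ATG→stop ORF.
Frame -3: CTC ACA TCT AAC ATG TCG GGG TTC CCA TCT CAA GCG CAC ATA GTT TTT AAA GTA — no ATG→stop ORF.
Longest ORF is 21 nt in frame +3 (positions 27–47).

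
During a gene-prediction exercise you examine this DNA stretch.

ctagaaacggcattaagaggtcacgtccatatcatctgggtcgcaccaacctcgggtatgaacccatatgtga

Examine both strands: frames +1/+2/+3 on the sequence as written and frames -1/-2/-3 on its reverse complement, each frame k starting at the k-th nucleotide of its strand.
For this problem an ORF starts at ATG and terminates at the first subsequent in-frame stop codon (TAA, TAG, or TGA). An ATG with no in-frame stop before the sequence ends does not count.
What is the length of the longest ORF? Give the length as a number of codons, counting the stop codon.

Reverse complement (5'→3'): TCACATATGGGTTCATACCCGAGGTTGGTGCGACCCAGATGATATGGACGTGACCTCTTAATGCCGTTTCTAG
Frame +1: CTA GAA ACG GCA TTA AGA GGT CAC GTC CAT ATC ATC TGG GTC GCA CCA ACC TCG GGT ATG AAC CCA TAT GTG — no ATG→stop ORF.
Frame +2: TAG AAA CGG CAT TAA GAG GTC ACG TCC ATA TCA TCT GGG TCG CAC CAA CCT CGG GTA TGA ACC CAT ATG TGA — ATG at 68, stop TGA at 71 → 6 nt.
Frame +3: AGA AAC GGC ATT AAG AGG TCA CGT CCA TAT CAT CTG GGT CGC ACC AAC CTC GGG TAT GAA CCC ATA TGT — no ATG→stop ORF.
Frame -1: TCA CAT ATG GGT TCA TAC CCG AGG TTG GTG CGA CCC AGA TGA TAT GGA CGT GAC CTC TTA ATG CCG TTT CTA — ATG at 7, stop TGA at 40 → 36 nt.
Frame -2: CAC ATA TGG GTT CAT ACC CGA GGT TGG TGC GAC CCA GAT GAT ATG GAC GTG ACC TCT TAA TGC CGT TTC TAG — ATG at 44, stop TAA at 59 → 18 nt.
Frame -3: ACA TAT GGG TTC ATA CCC GAG GTT GGT GCG ACC CAG ATG ATA TGG ACG TGA CCT CTT AAT GCC GTT TCT — ATG at 39, stop TGA at 51 → 15 nt.
Longest: frame -1, positions 7–42, 36 nt = 12 codons = 11 aa. → 12 codons.

12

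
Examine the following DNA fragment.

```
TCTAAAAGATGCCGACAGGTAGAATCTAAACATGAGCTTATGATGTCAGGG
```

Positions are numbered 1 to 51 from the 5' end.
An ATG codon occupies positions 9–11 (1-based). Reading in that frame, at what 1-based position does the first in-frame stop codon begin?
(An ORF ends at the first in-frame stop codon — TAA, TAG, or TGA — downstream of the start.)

27

Codons from position 9: ATG (9–11), CCG (12–14), ACA (15–17), GGT (18–20), AGA (21–23), ATC (24–26), TAA (27–29).
TAA is a stop codon; it begins at position 27.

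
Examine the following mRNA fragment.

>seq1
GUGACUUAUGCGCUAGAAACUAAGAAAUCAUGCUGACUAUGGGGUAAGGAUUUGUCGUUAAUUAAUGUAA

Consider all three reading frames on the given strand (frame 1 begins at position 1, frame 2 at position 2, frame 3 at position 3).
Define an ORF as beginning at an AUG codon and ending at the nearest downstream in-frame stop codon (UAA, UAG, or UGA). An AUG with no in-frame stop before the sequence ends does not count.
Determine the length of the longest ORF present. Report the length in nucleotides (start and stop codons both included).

18

Frame 1: GUG ACU UAU GCG CUA GAA ACU AAG AAA UCA UGC UGA CUA UGG GGU AAG GAU UUG UCG UUA AUU AAU GUA — no AUG→stop ORF.
Frame 2: UGA CUU AUG CGC UAG AAA CUA AGA AAU CAU GCU GAC UAU GGG GUA AGG AUU UGU CGU UAA UUA AUG UAA — AUG at 8, stop UAG at 14 → 9 nt; AUG at 65, stop UAA at 68 → 6 nt.
Frame 3: GAC UUA UGC GCU AGA AAC UAA GAA AUC AUG CUG ACU AUG GGG UAA GGA UUU GUC GUU AAU UAA UGU — AUG at 30, stop UAA at 45 → 18 nt; AUG at 39, stop UAA at 45 → 9 nt.
Longest: frame 3, positions 30–47, 18 nt = 6 codons = 5 aa. → 18 nucleotides.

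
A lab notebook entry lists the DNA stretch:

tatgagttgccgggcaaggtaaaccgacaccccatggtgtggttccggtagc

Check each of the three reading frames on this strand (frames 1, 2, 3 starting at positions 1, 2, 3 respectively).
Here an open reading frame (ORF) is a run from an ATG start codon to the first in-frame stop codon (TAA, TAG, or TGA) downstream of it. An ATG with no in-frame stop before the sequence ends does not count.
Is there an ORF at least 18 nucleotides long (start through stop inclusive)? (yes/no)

yes

Frame 1: TAT GAG TTG CCG GGC AAG GTA AAC CGA CAC CCC ATG GTG TGG TTC CGG TAG — ATG at 34, stop TAG at 49 → 18 nt.
Frame 2: ATG AGT TGC CGG GCA AGG TAA ACC GAC ACC CCA TGG TGT GGT TCC GGT AGC — ATG at 2, stop TAA at 20 → 21 nt.
Frame 3: TGA GTT GCC GGG CAA GGT AAA CCG ACA CCC CAT GGT GTG GTT CCG GTA — no ATG→stop ORF.
Frame 1 has an ORF of 18 nucleotides (positions 34–51) ≥ 18, so yes.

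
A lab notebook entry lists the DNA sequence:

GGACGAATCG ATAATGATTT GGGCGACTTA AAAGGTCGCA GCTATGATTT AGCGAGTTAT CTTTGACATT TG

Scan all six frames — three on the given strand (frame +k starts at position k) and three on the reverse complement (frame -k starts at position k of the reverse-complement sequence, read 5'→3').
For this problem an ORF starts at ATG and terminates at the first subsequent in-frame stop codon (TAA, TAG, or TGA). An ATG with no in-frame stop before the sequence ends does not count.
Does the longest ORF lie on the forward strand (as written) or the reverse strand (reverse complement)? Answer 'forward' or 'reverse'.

reverse

Reverse complement (5'→3'): CAAATGTCAAAGATAACTCGCTAAATCATAGCTGCGACCTTTTAAGTCGCCCAAATCATTATCGATTCGTCC
Frame +1: GGA CGA ATC GAT AAT GAT TTG GGC GAC TTA AAA GGT CGC AGC TAT GAT TTA GCG AGT TAT CTT TGA CAT TTG — no ATG→stop ORF.
Frame +2: GAC GAA TCG ATA ATG ATT TGG GCG ACT TAA AAG GTC GCA GCT ATG ATT TAG CGA GTT ATC TTT GAC ATT — ATG at 14, stop TAA at 29 → 18 nt; ATG at 44, stop TAG at 50 → 9 nt.
Frame +3: ACG AAT CGA TAA TGA TTT GGG CGA CTT AAA AGG TCG CAG CTA TGA TTT AGC GAG TTA TCT TTG ACA TTT — no ATG→stop ORF.
Frame -1: CAA ATG TCA AAG ATA ACT CGC TAA ATC ATA GCT GCG ACC TTT TAA GTC GCC CAA ATC ATT ATC GAT TCG TCC — ATG at 4, stop TAA at 22 → 21 nt.
Frame -2: AAA TGT CAA AGA TAA CTC GCT AAA TCA TAG CTG CGA CCT TTT AAG TCG CCC AAA TCA TTA TCG ATT CGT — no ATG→stop ORF.
Frame -3: AAT GTC AAA GAT AAC TCG CTA AAT CAT AGC TGC GAC CTT TTA AGT CGC CCA AAT CAT TAT CGA TTC GTC — no ATG→stop ORF.
Forward-strand max 18 nt; reverse-strand max 21 nt. The reverse strand has the longer ORF.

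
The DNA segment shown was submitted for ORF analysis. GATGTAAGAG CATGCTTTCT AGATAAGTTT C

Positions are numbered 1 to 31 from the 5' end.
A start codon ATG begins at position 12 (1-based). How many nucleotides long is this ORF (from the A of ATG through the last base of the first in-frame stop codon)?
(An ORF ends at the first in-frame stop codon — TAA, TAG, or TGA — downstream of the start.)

15

Codons from position 12: ATG (12–14), CTT (15–17), TCT (18–20), AGA (21–23), TAA (24–26).
TAA is the first in-frame stop; ORF spans 12–26, 15 nucleotides.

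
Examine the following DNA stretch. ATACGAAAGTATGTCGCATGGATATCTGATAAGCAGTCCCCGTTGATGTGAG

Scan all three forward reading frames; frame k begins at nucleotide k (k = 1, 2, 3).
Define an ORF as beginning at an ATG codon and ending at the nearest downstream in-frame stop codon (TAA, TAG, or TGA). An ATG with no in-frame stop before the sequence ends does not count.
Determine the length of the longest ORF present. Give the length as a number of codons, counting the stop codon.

12

Frame 1: ATA CGA AAG TAT GTC GCA TGG ATA TCT GAT AAG CAG TCC CCG TTG ATG TGA — ATG at 46, stop TGA at 49 → 6 nt.
Frame 2: TAC GAA AGT ATG TCG CAT GGA TAT CTG ATA AGC AGT CCC CGT TGA TGT GAG — ATG at 11, stop TGA at 44 → 36 nt.
Frame 3: ACG AAA GTA TGT CGC ATG GAT ATC TGA TAA GCA GTC CCC GTT GAT GTG — ATG at 18, stop TGA at 27 → 12 nt.
Longest: frame 2, positions 11–46, 36 nt = 12 codons = 11 aa. → 12 codons.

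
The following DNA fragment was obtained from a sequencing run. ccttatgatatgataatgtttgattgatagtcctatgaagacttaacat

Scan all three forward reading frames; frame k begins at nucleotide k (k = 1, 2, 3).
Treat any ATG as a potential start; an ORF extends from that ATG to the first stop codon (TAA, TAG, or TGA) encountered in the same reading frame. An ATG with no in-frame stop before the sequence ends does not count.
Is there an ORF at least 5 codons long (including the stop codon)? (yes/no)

yes

Frame 1: CCT TAT GAT ATG ATA ATG TTT GAT TGA TAG TCC TAT GAA GAC TTA ACA — ATG at 10, stop TGA at 25 → 18 nt; ATG at 16, stop TGA at 25 → 12 nt.
Frame 2: CTT ATG ATA TGA TAA TGT TTG ATT GAT AGT CCT ATG AAG ACT TAA CAT — ATG at 5, stop TGA at 11 → 9 nt; ATG at 35, stop TAA at 44 → 12 nt.
Frame 3: TTA TGA TAT GAT AAT GTT TGA TTG ATA GTC CTA TGA AGA CTT AAC — no ATG→stop ORF.
Frame 1 has an ORF of 6 codons (positions 10–27) ≥ 5, so yes.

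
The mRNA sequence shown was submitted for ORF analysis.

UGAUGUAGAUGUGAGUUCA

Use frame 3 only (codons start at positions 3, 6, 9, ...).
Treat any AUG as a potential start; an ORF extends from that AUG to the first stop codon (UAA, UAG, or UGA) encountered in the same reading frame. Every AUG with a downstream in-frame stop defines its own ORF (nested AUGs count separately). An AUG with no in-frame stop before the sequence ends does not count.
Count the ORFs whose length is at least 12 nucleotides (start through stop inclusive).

Frame 3: AUG UAG AUG UGA GUU — AUG at 3, stop UAG at 6 → 6 nt; AUG at 9, stop UGA at 12 → 6 nt.
No ORF reaches 12 nucleotides. Count = 0.

0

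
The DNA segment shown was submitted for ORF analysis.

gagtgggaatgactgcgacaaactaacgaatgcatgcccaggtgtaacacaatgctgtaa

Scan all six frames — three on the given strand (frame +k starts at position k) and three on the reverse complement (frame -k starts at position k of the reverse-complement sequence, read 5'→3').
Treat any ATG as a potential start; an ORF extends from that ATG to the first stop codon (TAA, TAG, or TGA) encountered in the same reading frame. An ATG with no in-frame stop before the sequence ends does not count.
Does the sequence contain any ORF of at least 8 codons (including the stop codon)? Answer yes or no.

Reverse complement (5'→3'): TTACAGCATTGTGTTACACCTGGGCATGCATTCGTTAGTTTGTCGCAGTCATTCCCACTC
Frame +1: GAG TGG GAA TGA CTG CGA CAA ACT AAC GAA TGC ATG CCC AGG TGT AAC ACA ATG CTG TAA — ATG at 34, stop TAA at 58 → 27 nt; ATG at 52, stop TAA at 58 → 9 nt.
Frame +2: AGT GGG AAT GAC TGC GAC AAA CTA ACG AAT GCA TGC CCA GGT GTA ACA CAA TGC TGT — no ATG→stop ORF.
Frame +3: GTG GGA ATG ACT GCG ACA AAC TAA CGA ATG CAT GCC CAG GTG TAA CAC AAT GCT GTA — ATG at 9, stop TAA at 24 → 18 nt; ATG at 30, stop TAA at 45 → 18 nt.
Frame -1: TTA CAG CAT TGT GTT ACA CCT GGG CAT GCA TTC GTT AGT TTG TCG CAG TCA TTC CCA CTC — no ATG→stop ORF.
Frame -2: TAC AGC ATT GTG TTA CAC CTG GGC ATG CAT TCG TTA GTT TGT CGC AGT CAT TCC CAC — no ATG→stop ORF.
Frame -3: ACA GCA TTG TGT TAC ACC TGG GCA TGC ATT CGT TAG TTT GTC GCA GTC ATT CCC ACT — no ATG→stop ORF.
Frame +1 has an ORF of 9 codons (positions 34–60) ≥ 8, so yes.

yes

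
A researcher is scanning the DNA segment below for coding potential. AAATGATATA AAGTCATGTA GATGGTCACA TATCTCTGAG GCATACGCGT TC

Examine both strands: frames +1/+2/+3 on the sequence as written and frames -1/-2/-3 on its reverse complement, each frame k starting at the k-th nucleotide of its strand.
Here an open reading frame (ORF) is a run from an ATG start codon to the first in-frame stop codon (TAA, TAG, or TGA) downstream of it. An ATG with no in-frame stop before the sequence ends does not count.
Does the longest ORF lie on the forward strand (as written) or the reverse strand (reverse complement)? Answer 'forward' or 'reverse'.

Reverse complement (5'→3'): GAACGCGTATGCCTCAGAGATATGTGACCATCTACATGACTTTATATCATTT
Frame +1: AAA TGA TAT AAA GTC ATG TAG ATG GTC ACA TAT CTC TGA GGC ATA CGC GTT — ATG at 16, stop TAG at 19 → 6 nt; ATG at 22, stop TGA at 37 → 18 nt.
Frame +2: AAT GAT ATA AAG TCA TGT AGA TGG TCA CAT ATC TCT GAG GCA TAC GCG TTC — no ATG→stop ORF.
Frame +3: ATG ATA TAA AGT CAT GTA GAT GGT CAC ATA TCT CTG AGG CAT ACG CGT — ATG at 3, stop TAA at 9 → 9 nt.
Frame -1: GAA CGC GTA TGC CTC AGA GAT ATG TGA CCA TCT ACA TGA CTT TAT ATC ATT — ATG at 22, stop TGA at 25 → 6 nt.
Frame -2: AAC GCG TAT GCC TCA GAG ATA TGT GAC CAT CTA CAT GAC TTT ATA TCA TTT — no ATG→stop ORF.
Frame -3: ACG CGT ATG CCT CAG AGA TAT GTG ACC ATC TAC ATG ACT TTA TAT CAT — no ATG→stop ORF.
Forward-strand max 18 nt; reverse-strand max 6 nt. The forward strand has the longer ORF.

forward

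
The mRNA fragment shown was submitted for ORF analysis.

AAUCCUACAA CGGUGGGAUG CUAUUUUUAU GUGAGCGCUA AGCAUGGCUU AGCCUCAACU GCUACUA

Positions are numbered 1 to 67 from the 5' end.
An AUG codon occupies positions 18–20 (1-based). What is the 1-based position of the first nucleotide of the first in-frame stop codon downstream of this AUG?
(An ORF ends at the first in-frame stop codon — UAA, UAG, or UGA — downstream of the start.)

39

Codons from position 18: AUG (18–20), CUA (21–23), UUU (24–26), UUA (27–29), UGU (30–32), GAG (33–35), CGC (36–38), UAA (39–41).
UAA is a stop codon; it begins at position 39.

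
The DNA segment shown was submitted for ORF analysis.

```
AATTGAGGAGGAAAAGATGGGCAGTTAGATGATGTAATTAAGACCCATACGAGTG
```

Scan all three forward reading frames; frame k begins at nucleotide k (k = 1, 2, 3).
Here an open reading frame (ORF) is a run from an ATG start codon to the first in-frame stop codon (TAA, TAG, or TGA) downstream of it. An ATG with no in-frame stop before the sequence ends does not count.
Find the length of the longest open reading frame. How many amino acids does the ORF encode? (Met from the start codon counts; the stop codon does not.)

Frame 1: AAT TGA GGA GGA AAA GAT GGG CAG TTA GAT GAT GTA ATT AAG ACC CAT ACG AGT — no ATG→stop ORF.
Frame 2: ATT GAG GAG GAA AAG ATG GGC AGT TAG ATG ATG TAA TTA AGA CCC ATA CGA GTG — ATG at 17, stop TAG at 26 → 12 nt; ATG at 29, stop TAA at 35 → 9 nt; ATG at 32, stop TAA at 35 → 6 nt.
Frame 3: TTG AGG AGG AAA AGA TGG GCA GTT AGA TGA TGT AAT TAA GAC CCA TAC GAG — no ATG→stop ORF.
Longest: frame 2, positions 17–28, 12 nt = 4 codons = 3 aa. → 3 amino acids.

3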